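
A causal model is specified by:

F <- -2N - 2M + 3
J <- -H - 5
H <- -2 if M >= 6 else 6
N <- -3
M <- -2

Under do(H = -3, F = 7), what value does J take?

Setting H = -3, F = 7 by intervention discards those variables' equations.
J = -H - 5  [with H=-3]  = -2

-2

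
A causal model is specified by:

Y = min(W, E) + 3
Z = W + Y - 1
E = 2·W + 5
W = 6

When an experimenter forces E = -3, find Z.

Under do(E=-3), the mechanism E = 2·W + 5 is discarded; E is fixed at -3.
Y = min(W, E) + 3  [with W=6, E=-3]  = 0
Z = W + Y - 1  [with W=6, Y=0]  = 5

5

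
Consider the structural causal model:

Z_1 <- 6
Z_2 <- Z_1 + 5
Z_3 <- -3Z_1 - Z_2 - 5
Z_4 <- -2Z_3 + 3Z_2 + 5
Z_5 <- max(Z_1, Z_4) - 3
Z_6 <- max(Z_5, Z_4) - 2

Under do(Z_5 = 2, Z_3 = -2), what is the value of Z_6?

The joint intervention fixes Z_5 = 2, Z_3 = -2, removing each variable's own equation.
Z_2 = Z_1 + 5  [with Z_1=6]  = 11
Z_4 = -2Z_3 + 3Z_2 + 5  [with Z_3=-2, Z_2=11]  = 42
Z_6 = max(Z_5, Z_4) - 2  [with Z_5=2, Z_4=42]  = 40

40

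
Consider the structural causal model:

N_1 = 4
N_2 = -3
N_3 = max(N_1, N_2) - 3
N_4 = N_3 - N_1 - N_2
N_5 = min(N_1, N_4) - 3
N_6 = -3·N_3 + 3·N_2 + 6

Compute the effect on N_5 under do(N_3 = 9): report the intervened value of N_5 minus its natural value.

4

do(N_3=9) replaces the equation N_3 = max(N_1, N_2) - 3 with the constant N_3 = 9.
N_4 = N_3 - N_1 - N_2  [with N_3=9, N_1=4, N_2=-3]  = 8
N_5 = min(N_1, N_4) - 3  [with N_1=4, N_4=8]  = 1
Without intervention: N_3 = max(N_1, N_2) - 3  [with N_1=4, N_2=-3]  = 1; N_4 = N_3 - N_1 - N_2  [with N_3=1, N_1=4, N_2=-3]  = 0; N_5 = min(N_1, N_4) - 3  [with N_1=4, N_4=0]  = -3.
Change = 1 − (-3) = 4.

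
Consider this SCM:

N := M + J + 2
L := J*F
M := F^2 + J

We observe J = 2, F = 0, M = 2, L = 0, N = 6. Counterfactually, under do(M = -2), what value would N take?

do(M=-2) replaces the equation M := F^2 + J with the constant M = -2.
N = M + J + 2  [with M=-2, J=2]  = 2

2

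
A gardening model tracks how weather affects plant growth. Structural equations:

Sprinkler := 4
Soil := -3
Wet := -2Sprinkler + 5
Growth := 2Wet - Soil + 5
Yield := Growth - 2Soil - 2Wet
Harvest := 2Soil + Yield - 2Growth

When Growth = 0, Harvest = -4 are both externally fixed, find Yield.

Setting Growth = 0, Harvest = -4 by intervention discards those variables' equations.
Wet = -2Sprinkler + 5  [with Sprinkler=4]  = -3
Yield = Growth - 2Soil - 2Wet  [with Growth=0, Soil=-3, Wet=-3]  = 12

12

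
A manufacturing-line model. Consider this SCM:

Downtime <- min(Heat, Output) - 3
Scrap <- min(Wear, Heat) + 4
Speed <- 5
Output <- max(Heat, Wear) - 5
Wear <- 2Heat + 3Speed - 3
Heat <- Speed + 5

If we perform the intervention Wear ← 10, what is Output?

5

do(Wear=10) replaces the equation Wear <- 2Heat + 3Speed - 3 with the constant Wear = 10.
Heat = Speed + 5  [with Speed=5]  = 10
Output = max(Heat, Wear) - 5  [with Heat=10, Wear=10]  = 5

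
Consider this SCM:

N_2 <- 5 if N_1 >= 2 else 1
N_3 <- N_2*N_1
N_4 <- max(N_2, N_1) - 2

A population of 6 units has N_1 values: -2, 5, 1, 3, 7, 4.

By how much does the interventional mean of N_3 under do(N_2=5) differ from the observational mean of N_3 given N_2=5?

-8.75

do(N_2=5) breaks N_2's dependence on N_1. With N_2=5 fixed, N_3 across the units is -10, 25, 5, 15, 35, 20, mean 15.
Conditioning on N_2=5 selects the 4 unit(s) with N_1 ∈ {5, 3, 7, 4}. Their N_3 values: 25, 15, 35, 20. Mean = 23.75.
Difference = 15 − 23.75 = -8.75.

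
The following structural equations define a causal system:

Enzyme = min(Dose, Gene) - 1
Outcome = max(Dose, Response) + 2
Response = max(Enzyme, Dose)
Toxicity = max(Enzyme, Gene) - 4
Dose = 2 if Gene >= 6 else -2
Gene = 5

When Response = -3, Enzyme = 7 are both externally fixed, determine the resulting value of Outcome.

The joint intervention fixes Response = -3, Enzyme = 7, removing each variable's own equation.
Dose = 2 if Gene >= 6 else -2  [with Gene=5]  = -2
Outcome = max(Dose, Response) + 2  [with Dose=-2, Response=-3]  = 0

0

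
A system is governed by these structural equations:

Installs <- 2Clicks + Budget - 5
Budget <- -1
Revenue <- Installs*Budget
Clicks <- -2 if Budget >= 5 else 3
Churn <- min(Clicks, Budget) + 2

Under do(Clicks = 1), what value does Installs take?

-4

The intervention breaks the incoming arrows to Clicks: Clicks <- -2 if Budget >= 5 else 3 no longer applies, and Clicks = 1.
Installs = 2Clicks + Budget - 5  [with Clicks=1, Budget=-1]  = -4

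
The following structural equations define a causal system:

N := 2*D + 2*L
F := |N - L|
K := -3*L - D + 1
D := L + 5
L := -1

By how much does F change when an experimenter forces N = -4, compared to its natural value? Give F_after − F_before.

-4

The intervention breaks the incoming arrows to N: N := 2*D + 2*L no longer applies, and N = -4.
F = |N - L|  [with N=-4, L=-1]  = 3
Without intervention: D = L + 5  [with L=-1]  = 4; N = 2*D + 2*L  [with D=4, L=-1]  = 6; F = |N - L|  [with N=6, L=-1]  = 7.
Change = 3 − 7 = -4.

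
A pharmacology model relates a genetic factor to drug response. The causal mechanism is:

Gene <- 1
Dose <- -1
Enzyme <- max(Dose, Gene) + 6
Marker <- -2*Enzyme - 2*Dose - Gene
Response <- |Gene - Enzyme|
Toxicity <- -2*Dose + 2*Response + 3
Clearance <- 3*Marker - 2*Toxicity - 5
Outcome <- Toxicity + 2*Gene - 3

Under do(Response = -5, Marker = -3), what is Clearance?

Setting Response = -5, Marker = -3 by intervention discards those variables' equations.
Toxicity = -2*Dose + 2*Response + 3  [with Dose=-1, Response=-5]  = -5
Clearance = 3*Marker - 2*Toxicity - 5  [with Marker=-3, Toxicity=-5]  = -4

-4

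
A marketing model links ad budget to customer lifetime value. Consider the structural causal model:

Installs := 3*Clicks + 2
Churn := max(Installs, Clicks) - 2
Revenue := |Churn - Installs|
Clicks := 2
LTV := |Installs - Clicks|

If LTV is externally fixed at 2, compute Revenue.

The intervention breaks the incoming arrows to LTV: LTV := |Installs - Clicks| no longer applies, and LTV = 2.
Since Revenue is not a descendant of the intervened variable, it is unaffected.
Installs = 3*Clicks + 2  [with Clicks=2]  = 8
Churn = max(Installs, Clicks) - 2  [with Installs=8, Clicks=2]  = 6
Revenue = |Churn - Installs|  [with Churn=6, Installs=8]  = 2

2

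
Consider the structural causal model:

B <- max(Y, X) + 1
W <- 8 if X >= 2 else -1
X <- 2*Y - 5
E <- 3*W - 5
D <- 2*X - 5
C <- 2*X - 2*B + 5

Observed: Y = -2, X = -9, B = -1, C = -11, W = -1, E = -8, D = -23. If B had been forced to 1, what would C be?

-15

The intervention breaks the incoming arrows to B: B <- max(Y, X) + 1 no longer applies, and B = 1.
X = 2*Y - 5  [with Y=-2]  = -9
C = 2*X - 2*B + 5  [with X=-9, B=1]  = -15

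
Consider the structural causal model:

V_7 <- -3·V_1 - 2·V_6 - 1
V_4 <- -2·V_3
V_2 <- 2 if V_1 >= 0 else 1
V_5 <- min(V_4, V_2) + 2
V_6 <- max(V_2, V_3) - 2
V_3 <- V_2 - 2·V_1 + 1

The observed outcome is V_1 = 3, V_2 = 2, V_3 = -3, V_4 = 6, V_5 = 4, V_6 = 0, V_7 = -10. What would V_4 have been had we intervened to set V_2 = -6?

22

Under do(V_2=-6), the mechanism V_2 <- 2 if V_1 >= 0 else 1 is discarded; V_2 is fixed at -6.
V_3 = V_2 - 2·V_1 + 1  [with V_2=-6, V_1=3]  = -11
V_4 = -2·V_3  [with V_3=-11]  = 22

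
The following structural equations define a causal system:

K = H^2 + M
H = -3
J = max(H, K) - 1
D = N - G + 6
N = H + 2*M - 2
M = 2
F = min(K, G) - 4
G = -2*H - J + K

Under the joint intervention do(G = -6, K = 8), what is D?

Under do(G = -6, K = 8), each intervened variable's structural equation is replaced by its fixed value.
N = H + 2*M - 2  [with H=-3, M=2]  = -1
D = N - G + 6  [with N=-1, G=-6]  = 11

11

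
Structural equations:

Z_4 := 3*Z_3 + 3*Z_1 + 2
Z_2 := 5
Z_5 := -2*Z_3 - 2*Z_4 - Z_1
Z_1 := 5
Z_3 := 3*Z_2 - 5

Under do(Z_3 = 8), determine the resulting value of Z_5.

do(Z_3=8) replaces the equation Z_3 := 3*Z_2 - 5 with the constant Z_3 = 8.
Z_4 = 3*Z_3 + 3*Z_1 + 2  [with Z_3=8, Z_1=5]  = 41
Z_5 = -2*Z_3 - 2*Z_4 - Z_1  [with Z_3=8, Z_4=41, Z_1=5]  = -103

-103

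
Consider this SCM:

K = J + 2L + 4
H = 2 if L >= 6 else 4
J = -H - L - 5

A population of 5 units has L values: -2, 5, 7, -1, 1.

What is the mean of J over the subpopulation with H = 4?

E[J|H=4] averages over only the 4 units with H=4 (L = -2, 5, -1, 1): J = -7, -14, -8, -10, mean -9.75.

-9.75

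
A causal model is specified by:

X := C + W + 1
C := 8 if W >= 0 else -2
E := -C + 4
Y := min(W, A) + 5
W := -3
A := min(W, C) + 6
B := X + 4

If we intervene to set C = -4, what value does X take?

-6

The intervention breaks the incoming arrows to C: C := 8 if W >= 0 else -2 no longer applies, and C = -4.
X = C + W + 1  [with C=-4, W=-3]  = -6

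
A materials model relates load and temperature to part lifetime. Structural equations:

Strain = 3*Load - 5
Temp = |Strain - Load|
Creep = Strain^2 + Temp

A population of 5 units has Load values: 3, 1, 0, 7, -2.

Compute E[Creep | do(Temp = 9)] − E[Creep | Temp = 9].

Every unit gets Temp=9 under the intervention. Creep values become 25, 13, 34, 265, 130; E[Creep|do(Temp=9)] = 93.4.
Conditioning on Temp=9 selects the 2 unit(s) with Load ∈ {7, -2}. Their Creep values: 265, 130. Mean = 197.5.
Difference = 93.4 − 197.5 = -104.1.

-104.1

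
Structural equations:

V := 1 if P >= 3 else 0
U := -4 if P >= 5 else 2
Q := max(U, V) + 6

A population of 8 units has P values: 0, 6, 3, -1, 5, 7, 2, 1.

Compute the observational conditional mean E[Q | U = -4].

Conditioning on U=-4 selects the 3 unit(s) with P ∈ {6, 5, 7}. Their Q values: 7, 7, 7. Mean = 7.

7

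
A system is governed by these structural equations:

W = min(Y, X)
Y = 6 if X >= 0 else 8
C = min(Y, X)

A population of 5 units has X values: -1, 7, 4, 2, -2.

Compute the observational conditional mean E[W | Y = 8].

E[W|Y=8] averages over only the 2 units with Y=8 (X = -1, -2): W = -1, -2, mean -1.5.

-1.5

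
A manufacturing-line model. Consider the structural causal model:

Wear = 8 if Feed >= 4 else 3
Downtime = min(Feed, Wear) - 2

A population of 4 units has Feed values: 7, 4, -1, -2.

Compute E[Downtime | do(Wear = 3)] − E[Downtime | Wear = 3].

2.25

The intervention sets Wear=3 in all 4 units regardless of Feed. Recomputing Downtime per unit gives 1, 1, -3, -4; average -1.25.
Conditioning on Wear=3 selects the 2 unit(s) with Feed ∈ {-1, -2}. Their Downtime values: -3, -4. Mean = -3.5.
Difference = -1.25 − (-3.5) = 2.25.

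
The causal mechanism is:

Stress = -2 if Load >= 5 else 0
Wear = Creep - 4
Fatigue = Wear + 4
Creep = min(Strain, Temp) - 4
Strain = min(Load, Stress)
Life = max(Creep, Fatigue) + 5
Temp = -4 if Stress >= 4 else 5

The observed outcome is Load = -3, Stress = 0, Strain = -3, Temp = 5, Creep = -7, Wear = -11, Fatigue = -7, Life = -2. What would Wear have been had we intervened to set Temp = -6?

Under do(Temp=-6), the mechanism Temp = -4 if Stress >= 4 else 5 is discarded; Temp is fixed at -6.
Stress = -2 if Load >= 5 else 0  [with Load=-3]  = 0
Strain = min(Load, Stress)  [with Load=-3, Stress=0]  = -3
Creep = min(Strain, Temp) - 4  [with Strain=-3, Temp=-6]  = -10
Wear = Creep - 4  [with Creep=-10]  = -14

-14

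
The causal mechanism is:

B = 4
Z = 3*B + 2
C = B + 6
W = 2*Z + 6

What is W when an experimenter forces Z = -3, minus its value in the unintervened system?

Under do(Z=-3), the mechanism Z = 3*B + 2 is discarded; Z is fixed at -3.
W = 2*Z + 6  [with Z=-3]  = 0
Without intervention: Z = 3*B + 2  [with B=4]  = 14; W = 2*Z + 6  [with Z=14]  = 34.
Change = 0 − 34 = -34.

-34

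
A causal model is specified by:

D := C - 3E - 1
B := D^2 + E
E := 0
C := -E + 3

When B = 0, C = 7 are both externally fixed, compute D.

Setting B = 0, C = 7 by intervention discards those variables' equations.
D = C - 3E - 1  [with C=7, E=0]  = 6

6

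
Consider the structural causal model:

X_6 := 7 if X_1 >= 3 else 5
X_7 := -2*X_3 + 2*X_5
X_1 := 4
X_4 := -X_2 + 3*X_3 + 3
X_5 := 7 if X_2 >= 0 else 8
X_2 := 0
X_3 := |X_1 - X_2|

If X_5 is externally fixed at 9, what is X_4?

The intervention breaks the incoming arrows to X_5: X_5 := 7 if X_2 >= 0 else 8 no longer applies, and X_5 = 9.
Since X_4 is not a descendant of the intervened variable, it is unaffected.
X_3 = |X_1 - X_2|  [with X_1=4, X_2=0]  = 4
X_4 = -X_2 + 3*X_3 + 3  [with X_2=0, X_3=4]  = 15

15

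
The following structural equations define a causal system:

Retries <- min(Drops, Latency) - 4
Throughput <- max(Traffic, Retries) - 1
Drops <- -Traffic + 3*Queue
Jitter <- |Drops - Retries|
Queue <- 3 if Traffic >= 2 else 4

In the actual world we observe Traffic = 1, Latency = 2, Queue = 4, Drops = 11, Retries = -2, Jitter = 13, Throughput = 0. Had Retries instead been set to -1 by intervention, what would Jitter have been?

12

The intervention breaks the incoming arrows to Retries: Retries <- min(Drops, Latency) - 4 no longer applies, and Retries = -1.
Queue = 3 if Traffic >= 2 else 4  [with Traffic=1]  = 4
Drops = -Traffic + 3*Queue  [with Traffic=1, Queue=4]  = 11
Jitter = |Drops - Retries|  [with Drops=11, Retries=-1]  = 12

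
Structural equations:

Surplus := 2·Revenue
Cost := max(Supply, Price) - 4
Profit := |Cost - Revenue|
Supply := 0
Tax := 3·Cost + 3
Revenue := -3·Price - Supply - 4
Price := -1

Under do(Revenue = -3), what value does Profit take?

Under do(Revenue=-3), the mechanism Revenue := -3·Price - Supply - 4 is discarded; Revenue is fixed at -3.
Cost = max(Supply, Price) - 4  [with Supply=0, Price=-1]  = -4
Profit = |Cost - Revenue|  [with Cost=-4, Revenue=-3]  = 1

1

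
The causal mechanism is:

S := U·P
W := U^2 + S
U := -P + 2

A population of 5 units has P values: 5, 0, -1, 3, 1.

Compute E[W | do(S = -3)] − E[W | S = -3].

do(S=-3) breaks S's dependence on P. With S=-3 fixed, W across the units is 6, 1, 6, -2, -2, mean 1.8.
Observing S=-3 restricts to units where S's equation naturally yields -3: P ∈ {-1, 3}. In that subpopulation W = 6, -2, mean 2.
Difference = 1.8 − 2 = -0.2.

-0.2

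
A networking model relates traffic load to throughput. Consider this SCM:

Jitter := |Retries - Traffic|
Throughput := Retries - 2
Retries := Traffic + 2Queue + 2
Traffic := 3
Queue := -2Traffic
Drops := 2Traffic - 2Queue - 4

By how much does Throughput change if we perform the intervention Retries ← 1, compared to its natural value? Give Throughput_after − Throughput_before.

8

Under do(Retries=1), the mechanism Retries := Traffic + 2Queue + 2 is discarded; Retries is fixed at 1.
Throughput = Retries - 2  [with Retries=1]  = -1
Without intervention: Queue = -2Traffic  [with Traffic=3]  = -6; Retries = Traffic + 2Queue + 2  [with Traffic=3, Queue=-6]  = -7; Throughput = Retries - 2  [with Retries=-7]  = -9.
Change = -1 − (-9) = 8.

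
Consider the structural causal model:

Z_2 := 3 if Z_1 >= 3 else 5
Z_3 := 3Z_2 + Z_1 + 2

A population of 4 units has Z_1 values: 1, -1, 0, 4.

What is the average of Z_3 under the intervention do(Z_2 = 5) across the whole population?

Every unit gets Z_2=5 under the intervention. Z_3 values become 18, 16, 17, 21; E[Z_3|do(Z_2=5)] = 18.

18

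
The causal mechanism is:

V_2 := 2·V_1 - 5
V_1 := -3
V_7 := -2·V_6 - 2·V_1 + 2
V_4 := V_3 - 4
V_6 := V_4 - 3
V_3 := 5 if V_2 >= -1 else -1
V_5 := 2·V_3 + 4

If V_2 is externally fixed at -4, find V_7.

Under do(V_2=-4), the mechanism V_2 := 2·V_1 - 5 is discarded; V_2 is fixed at -4.
V_3 = 5 if V_2 >= -1 else -1  [with V_2=-4]  = -1
V_4 = V_3 - 4  [with V_3=-1]  = -5
V_6 = V_4 - 3  [with V_4=-5]  = -8
V_7 = -2·V_6 - 2·V_1 + 2  [with V_6=-8, V_1=-3]  = 24

24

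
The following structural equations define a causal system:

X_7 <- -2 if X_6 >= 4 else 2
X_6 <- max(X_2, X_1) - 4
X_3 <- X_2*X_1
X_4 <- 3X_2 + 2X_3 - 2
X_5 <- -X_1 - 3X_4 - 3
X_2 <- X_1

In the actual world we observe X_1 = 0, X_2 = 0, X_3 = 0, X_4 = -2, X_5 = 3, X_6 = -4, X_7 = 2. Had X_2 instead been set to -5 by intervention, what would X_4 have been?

Under do(X_2=-5), the mechanism X_2 <- X_1 is discarded; X_2 is fixed at -5.
X_3 = X_2*X_1  [with X_2=-5, X_1=0]  = 0
X_4 = 3X_2 + 2X_3 - 2  [with X_2=-5, X_3=0]  = -17

-17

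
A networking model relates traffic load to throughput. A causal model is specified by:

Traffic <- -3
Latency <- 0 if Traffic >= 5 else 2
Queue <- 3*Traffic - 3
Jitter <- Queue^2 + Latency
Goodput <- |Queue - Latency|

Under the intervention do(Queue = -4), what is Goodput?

do(Queue=-4) replaces the equation Queue <- 3*Traffic - 3 with the constant Queue = -4.
Latency = 0 if Traffic >= 5 else 2  [with Traffic=-3]  = 2
Goodput = |Queue - Latency|  [with Queue=-4, Latency=2]  = 6

6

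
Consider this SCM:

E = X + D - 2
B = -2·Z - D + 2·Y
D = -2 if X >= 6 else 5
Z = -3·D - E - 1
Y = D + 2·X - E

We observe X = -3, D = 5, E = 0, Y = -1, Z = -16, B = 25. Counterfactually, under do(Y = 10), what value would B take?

47

Under do(Y=10), the mechanism Y = D + 2·X - E is discarded; Y is fixed at 10.
D = -2 if X >= 6 else 5  [with X=-3]  = 5
E = X + D - 2  [with X=-3, D=5]  = 0
Z = -3·D - E - 1  [with D=5, E=0]  = -16
B = -2·Z - D + 2·Y  [with Z=-16, D=5, Y=10]  = 47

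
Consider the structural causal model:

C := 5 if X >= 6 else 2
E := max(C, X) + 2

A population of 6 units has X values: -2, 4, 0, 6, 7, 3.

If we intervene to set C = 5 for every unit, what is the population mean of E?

7.5

The intervention sets C=5 in all 6 units regardless of X. Recomputing E per unit gives 7, 7, 7, 8, 9, 7; average 7.5.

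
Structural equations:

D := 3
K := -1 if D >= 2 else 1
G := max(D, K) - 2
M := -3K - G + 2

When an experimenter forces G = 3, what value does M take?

2

The intervention breaks the incoming arrows to G: G := max(D, K) - 2 no longer applies, and G = 3.
K = -1 if D >= 2 else 1  [with D=3]  = -1
M = -3K - G + 2  [with K=-1, G=3]  = 2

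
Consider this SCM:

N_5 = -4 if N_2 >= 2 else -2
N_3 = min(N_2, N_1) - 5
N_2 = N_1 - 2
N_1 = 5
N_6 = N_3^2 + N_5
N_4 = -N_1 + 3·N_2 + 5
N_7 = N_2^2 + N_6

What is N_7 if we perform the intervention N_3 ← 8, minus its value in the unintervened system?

60

The intervention breaks the incoming arrows to N_3: N_3 = min(N_2, N_1) - 5 no longer applies, and N_3 = 8.
N_2 = N_1 - 2  [with N_1=5]  = 3
N_5 = -4 if N_2 >= 2 else -2  [with N_2=3]  = -4
N_6 = N_3^2 + N_5  [with N_3=8, N_5=-4]  = 60
N_7 = N_2^2 + N_6  [with N_2=3, N_6=60]  = 69
Without intervention: N_2 = N_1 - 2  [with N_1=5]  = 3; N_3 = min(N_2, N_1) - 5  [with N_2=3, N_1=5]  = -2; N_5 = -4 if N_2 >= 2 else -2  [with N_2=3]  = -4; N_6 = N_3^2 + N_5  [with N_3=-2, N_5=-4]  = 0; N_7 = N_2^2 + N_6  [with N_2=3, N_6=0]  = 9.
Change = 69 − 9 = 60.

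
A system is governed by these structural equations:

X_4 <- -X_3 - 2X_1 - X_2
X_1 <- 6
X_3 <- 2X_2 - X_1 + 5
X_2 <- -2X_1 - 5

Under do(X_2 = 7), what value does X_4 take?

Under do(X_2=7), the mechanism X_2 <- -2X_1 - 5 is discarded; X_2 is fixed at 7.
X_3 = 2X_2 - X_1 + 5  [with X_2=7, X_1=6]  = 13
X_4 = -X_3 - 2X_1 - X_2  [with X_3=13, X_1=6, X_2=7]  = -32

-32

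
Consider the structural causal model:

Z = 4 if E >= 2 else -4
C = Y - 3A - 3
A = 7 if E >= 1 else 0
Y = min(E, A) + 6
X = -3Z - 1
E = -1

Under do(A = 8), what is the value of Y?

The intervention breaks the incoming arrows to A: A = 7 if E >= 1 else 0 no longer applies, and A = 8.
Y = min(E, A) + 6  [with E=-1, A=8]  = 5

5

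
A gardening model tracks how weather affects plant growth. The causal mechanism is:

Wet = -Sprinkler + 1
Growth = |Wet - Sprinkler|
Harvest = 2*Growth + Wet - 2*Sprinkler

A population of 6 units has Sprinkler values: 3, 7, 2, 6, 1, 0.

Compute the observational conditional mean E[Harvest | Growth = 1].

1.5

E[Harvest|Growth=1] averages over only the 2 units with Growth=1 (Sprinkler = 1, 0): Harvest = 0, 3, mean 1.5.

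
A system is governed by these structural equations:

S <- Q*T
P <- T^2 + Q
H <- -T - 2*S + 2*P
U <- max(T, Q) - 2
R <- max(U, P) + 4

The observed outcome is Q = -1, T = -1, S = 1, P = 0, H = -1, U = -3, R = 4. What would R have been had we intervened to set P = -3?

The intervention breaks the incoming arrows to P: P <- T^2 + Q no longer applies, and P = -3.
U = max(T, Q) - 2  [with T=-1, Q=-1]  = -3
R = max(U, P) + 4  [with U=-3, P=-3]  = 1

1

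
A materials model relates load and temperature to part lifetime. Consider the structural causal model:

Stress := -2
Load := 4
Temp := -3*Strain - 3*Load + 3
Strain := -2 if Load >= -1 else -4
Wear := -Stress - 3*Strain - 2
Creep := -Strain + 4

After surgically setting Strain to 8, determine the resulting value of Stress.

-2

Under do(Strain=8), the mechanism Strain := -2 if Load >= -1 else -4 is discarded; Strain is fixed at 8.
Since Stress is not a descendant of the intervened variable, it is unaffected.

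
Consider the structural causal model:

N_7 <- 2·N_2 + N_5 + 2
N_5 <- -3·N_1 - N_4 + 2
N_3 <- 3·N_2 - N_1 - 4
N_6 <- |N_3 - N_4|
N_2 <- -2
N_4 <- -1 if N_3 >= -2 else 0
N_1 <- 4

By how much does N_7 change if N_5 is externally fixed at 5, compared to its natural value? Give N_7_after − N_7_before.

15

Under do(N_5=5), the mechanism N_5 <- -3·N_1 - N_4 + 2 is discarded; N_5 is fixed at 5.
N_7 = 2·N_2 + N_5 + 2  [with N_2=-2, N_5=5]  = 3
Without intervention: N_3 = 3·N_2 - N_1 - 4  [with N_2=-2, N_1=4]  = -14; N_4 = -1 if N_3 >= -2 else 0  [with N_3=-14]  = 0; N_5 = -3·N_1 - N_4 + 2  [with N_1=4, N_4=0]  = -10; N_7 = 2·N_2 + N_5 + 2  [with N_2=-2, N_5=-10]  = -12.
Change = 3 − (-12) = 15.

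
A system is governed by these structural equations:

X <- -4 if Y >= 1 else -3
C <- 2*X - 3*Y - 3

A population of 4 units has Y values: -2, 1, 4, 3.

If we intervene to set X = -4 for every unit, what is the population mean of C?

-15.5

The intervention sets X=-4 in all 4 units regardless of Y. Recomputing C per unit gives -5, -14, -23, -20; average -15.5.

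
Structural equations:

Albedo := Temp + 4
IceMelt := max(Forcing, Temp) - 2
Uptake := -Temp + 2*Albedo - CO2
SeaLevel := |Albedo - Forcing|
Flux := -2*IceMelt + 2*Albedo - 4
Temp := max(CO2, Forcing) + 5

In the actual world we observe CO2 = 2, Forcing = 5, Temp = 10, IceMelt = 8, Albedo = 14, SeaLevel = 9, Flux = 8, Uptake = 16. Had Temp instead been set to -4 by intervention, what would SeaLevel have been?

The intervention breaks the incoming arrows to Temp: Temp := max(CO2, Forcing) + 5 no longer applies, and Temp = -4.
Albedo = Temp + 4  [with Temp=-4]  = 0
SeaLevel = |Albedo - Forcing|  [with Albedo=0, Forcing=5]  = 5

5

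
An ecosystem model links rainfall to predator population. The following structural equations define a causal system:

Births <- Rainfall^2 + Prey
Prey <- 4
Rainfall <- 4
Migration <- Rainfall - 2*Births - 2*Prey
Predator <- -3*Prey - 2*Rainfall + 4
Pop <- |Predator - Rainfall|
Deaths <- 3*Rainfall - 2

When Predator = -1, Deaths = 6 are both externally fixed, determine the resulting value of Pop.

5

Under do(Predator = -1, Deaths = 6), each intervened variable's structural equation is replaced by its fixed value.
Pop = |Predator - Rainfall|  [with Predator=-1, Rainfall=4]  = 5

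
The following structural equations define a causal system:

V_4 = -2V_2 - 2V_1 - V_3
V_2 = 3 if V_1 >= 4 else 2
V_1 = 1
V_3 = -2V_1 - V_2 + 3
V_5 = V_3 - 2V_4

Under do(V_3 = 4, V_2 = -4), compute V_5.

Setting V_3 = 4, V_2 = -4 by intervention discards those variables' equations.
V_4 = -2V_2 - 2V_1 - V_3  [with V_2=-4, V_1=1, V_3=4]  = 2
V_5 = V_3 - 2V_4  [with V_3=4, V_4=2]  = 0

0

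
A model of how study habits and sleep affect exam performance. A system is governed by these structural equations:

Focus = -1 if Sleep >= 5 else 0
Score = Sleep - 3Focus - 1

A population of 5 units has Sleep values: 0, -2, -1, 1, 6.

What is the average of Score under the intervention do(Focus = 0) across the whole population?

-0.2

do(Focus=0) breaks Focus's dependence on Sleep. With Focus=0 fixed, Score across the units is -1, -3, -2, 0, 5, mean -0.2.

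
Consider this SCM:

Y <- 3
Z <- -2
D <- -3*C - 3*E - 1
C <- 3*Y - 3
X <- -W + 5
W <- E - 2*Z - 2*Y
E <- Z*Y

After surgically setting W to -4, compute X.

9

The intervention breaks the incoming arrows to W: W <- E - 2*Z - 2*Y no longer applies, and W = -4.
X = -W + 5  [with W=-4]  = 9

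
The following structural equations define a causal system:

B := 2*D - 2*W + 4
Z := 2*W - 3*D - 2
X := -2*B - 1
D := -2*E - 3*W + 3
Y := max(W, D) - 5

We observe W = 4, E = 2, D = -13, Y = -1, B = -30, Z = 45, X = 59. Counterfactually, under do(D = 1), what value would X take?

The intervention breaks the incoming arrows to D: D := -2*E - 3*W + 3 no longer applies, and D = 1.
B = 2*D - 2*W + 4  [with D=1, W=4]  = -2
X = -2*B - 1  [with B=-2]  = 3

3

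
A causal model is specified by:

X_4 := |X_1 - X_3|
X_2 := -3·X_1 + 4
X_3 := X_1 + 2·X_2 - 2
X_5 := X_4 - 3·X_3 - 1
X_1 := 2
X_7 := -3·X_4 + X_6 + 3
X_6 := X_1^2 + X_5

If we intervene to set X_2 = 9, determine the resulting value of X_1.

Under do(X_2=9), the mechanism X_2 := -3·X_1 + 4 is discarded; X_2 is fixed at 9.
X_1 is not downstream of the intervention, so its value is determined by the original equations.

2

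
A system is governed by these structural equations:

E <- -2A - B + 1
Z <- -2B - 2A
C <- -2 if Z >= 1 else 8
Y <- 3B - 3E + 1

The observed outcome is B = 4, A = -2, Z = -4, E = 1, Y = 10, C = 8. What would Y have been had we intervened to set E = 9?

Intervening sets E = 9 and removes its equation (E <- -2A - B + 1).
Y = 3B - 3E + 1  [with B=4, E=9]  = -14

-14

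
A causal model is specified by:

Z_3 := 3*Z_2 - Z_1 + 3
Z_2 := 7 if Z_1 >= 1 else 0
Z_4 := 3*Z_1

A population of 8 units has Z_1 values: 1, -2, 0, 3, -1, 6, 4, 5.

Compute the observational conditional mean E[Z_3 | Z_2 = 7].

Observing Z_2=7 restricts to units where Z_2's equation naturally yields 7: Z_1 ∈ {1, 3, 6, 4, 5}. In that subpopulation Z_3 = 23, 21, 18, 20, 19, mean 20.2.

20.2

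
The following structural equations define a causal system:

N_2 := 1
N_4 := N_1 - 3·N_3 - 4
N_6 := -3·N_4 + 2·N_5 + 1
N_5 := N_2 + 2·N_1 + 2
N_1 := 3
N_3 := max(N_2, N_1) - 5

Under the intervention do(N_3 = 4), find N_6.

The intervention breaks the incoming arrows to N_3: N_3 := max(N_2, N_1) - 5 no longer applies, and N_3 = 4.
N_4 = N_1 - 3·N_3 - 4  [with N_1=3, N_3=4]  = -13
N_5 = N_2 + 2·N_1 + 2  [with N_2=1, N_1=3]  = 9
N_6 = -3·N_4 + 2·N_5 + 1  [with N_4=-13, N_5=9]  = 58

58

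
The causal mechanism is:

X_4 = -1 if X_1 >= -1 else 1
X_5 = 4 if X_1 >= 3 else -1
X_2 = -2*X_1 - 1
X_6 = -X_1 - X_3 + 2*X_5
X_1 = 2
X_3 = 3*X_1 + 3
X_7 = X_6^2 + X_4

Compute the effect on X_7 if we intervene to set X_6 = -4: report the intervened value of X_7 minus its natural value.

-153

Intervening sets X_6 = -4 and removes its equation (X_6 = -X_1 - X_3 + 2*X_5).
X_4 = -1 if X_1 >= -1 else 1  [with X_1=2]  = -1
X_7 = X_6^2 + X_4  [with X_6=-4, X_4=-1]  = 15
Without intervention: X_3 = 3*X_1 + 3  [with X_1=2]  = 9; X_4 = -1 if X_1 >= -1 else 1  [with X_1=2]  = -1; X_5 = 4 if X_1 >= 3 else -1  [with X_1=2]  = -1; X_6 = -X_1 - X_3 + 2*X_5  [with X_1=2, X_3=9, X_5=-1]  = -13; X_7 = X_6^2 + X_4  [with X_6=-13, X_4=-1]  = 168.
Change = 15 − 168 = -153.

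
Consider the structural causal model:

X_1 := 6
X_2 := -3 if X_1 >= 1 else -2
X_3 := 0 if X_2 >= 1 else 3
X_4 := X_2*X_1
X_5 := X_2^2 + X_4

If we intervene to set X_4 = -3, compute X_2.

-3

The intervention breaks the incoming arrows to X_4: X_4 := X_2*X_1 no longer applies, and X_4 = -3.
Since X_2 is not a descendant of the intervened variable, it is unaffected.
X_2 = -3 if X_1 >= 1 else -2  [with X_1=6]  = -3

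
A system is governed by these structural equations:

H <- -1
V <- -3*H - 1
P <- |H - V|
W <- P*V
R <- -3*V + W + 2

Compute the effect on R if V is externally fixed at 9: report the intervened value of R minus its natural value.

63

do(V=9) replaces the equation V <- -3*H - 1 with the constant V = 9.
P = |H - V|  [with H=-1, V=9]  = 10
W = P*V  [with P=10, V=9]  = 90
R = -3*V + W + 2  [with V=9, W=90]  = 65
Without intervention: V = -3*H - 1  [with H=-1]  = 2; P = |H - V|  [with H=-1, V=2]  = 3; W = P*V  [with P=3, V=2]  = 6; R = -3*V + W + 2  [with V=2, W=6]  = 2.
Change = 65 − 2 = 63.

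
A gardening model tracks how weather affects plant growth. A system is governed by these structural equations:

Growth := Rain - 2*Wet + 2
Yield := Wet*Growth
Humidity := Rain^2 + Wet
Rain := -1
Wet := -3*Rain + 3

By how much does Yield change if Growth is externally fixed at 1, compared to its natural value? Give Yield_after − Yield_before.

do(Growth=1) replaces the equation Growth := Rain - 2*Wet + 2 with the constant Growth = 1.
Wet = -3*Rain + 3  [with Rain=-1]  = 6
Yield = Wet*Growth  [with Wet=6, Growth=1]  = 6
Without intervention: Wet = -3*Rain + 3  [with Rain=-1]  = 6; Growth = Rain - 2*Wet + 2  [with Rain=-1, Wet=6]  = -11; Yield = Wet*Growth  [with Wet=6, Growth=-11]  = -66.
Change = 6 − (-66) = 72.

72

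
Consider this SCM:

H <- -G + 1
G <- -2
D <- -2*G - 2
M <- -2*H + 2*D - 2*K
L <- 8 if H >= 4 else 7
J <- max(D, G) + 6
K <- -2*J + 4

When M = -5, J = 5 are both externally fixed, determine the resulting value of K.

-6

Under do(M = -5, J = 5), each intervened variable's structural equation is replaced by its fixed value.
K = -2*J + 4  [with J=5]  = -6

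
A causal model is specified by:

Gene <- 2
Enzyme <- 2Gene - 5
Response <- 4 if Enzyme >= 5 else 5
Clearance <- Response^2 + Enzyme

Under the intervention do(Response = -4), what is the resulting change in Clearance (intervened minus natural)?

-9

The intervention breaks the incoming arrows to Response: Response <- 4 if Enzyme >= 5 else 5 no longer applies, and Response = -4.
Enzyme = 2Gene - 5  [with Gene=2]  = -1
Clearance = Response^2 + Enzyme  [with Response=-4, Enzyme=-1]  = 15
Without intervention: Enzyme = 2Gene - 5  [with Gene=2]  = -1; Response = 4 if Enzyme >= 5 else 5  [with Enzyme=-1]  = 5; Clearance = Response^2 + Enzyme  [with Response=5, Enzyme=-1]  = 24.
Change = 15 − 24 = -9.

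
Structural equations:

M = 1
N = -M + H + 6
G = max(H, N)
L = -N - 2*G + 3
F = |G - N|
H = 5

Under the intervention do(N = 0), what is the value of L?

The intervention breaks the incoming arrows to N: N = -M + H + 6 no longer applies, and N = 0.
G = max(H, N)  [with H=5, N=0]  = 5
L = -N - 2*G + 3  [with N=0, G=5]  = -7

-7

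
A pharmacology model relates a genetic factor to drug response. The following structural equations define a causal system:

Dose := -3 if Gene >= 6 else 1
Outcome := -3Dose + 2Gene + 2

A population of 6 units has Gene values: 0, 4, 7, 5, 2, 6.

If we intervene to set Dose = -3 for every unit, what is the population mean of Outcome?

Every unit gets Dose=-3 under the intervention. Outcome values become 11, 19, 25, 21, 15, 23; E[Outcome|do(Dose=-3)] = 19.

19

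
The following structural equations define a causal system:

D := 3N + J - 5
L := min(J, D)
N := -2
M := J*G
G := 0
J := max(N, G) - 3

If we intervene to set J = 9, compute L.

do(J=9) replaces the equation J := max(N, G) - 3 with the constant J = 9.
D = 3N + J - 5  [with N=-2, J=9]  = -2
L = min(J, D)  [with J=9, D=-2]  = -2

-2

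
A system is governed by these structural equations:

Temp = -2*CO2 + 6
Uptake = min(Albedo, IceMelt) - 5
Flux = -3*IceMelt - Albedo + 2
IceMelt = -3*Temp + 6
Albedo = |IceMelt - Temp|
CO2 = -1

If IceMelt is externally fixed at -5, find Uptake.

-10

The intervention breaks the incoming arrows to IceMelt: IceMelt = -3*Temp + 6 no longer applies, and IceMelt = -5.
Temp = -2*CO2 + 6  [with CO2=-1]  = 8
Albedo = |IceMelt - Temp|  [with IceMelt=-5, Temp=8]  = 13
Uptake = min(Albedo, IceMelt) - 5  [with Albedo=13, IceMelt=-5]  = -10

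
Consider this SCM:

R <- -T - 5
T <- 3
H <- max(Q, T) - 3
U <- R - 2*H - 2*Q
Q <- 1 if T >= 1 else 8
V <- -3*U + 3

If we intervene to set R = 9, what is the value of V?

-18

Under do(R=9), the mechanism R <- -T - 5 is discarded; R is fixed at 9.
Q = 1 if T >= 1 else 8  [with T=3]  = 1
H = max(Q, T) - 3  [with Q=1, T=3]  = 0
U = R - 2*H - 2*Q  [with R=9, H=0, Q=1]  = 7
V = -3*U + 3  [with U=7]  = -18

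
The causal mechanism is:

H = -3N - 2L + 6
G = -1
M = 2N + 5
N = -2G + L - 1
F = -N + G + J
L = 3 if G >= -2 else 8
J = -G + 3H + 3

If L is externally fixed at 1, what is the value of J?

Under do(L=1), the mechanism L = 3 if G >= -2 else 8 is discarded; L is fixed at 1.
N = -2G + L - 1  [with G=-1, L=1]  = 2
H = -3N - 2L + 6  [with N=2, L=1]  = -2
J = -G + 3H + 3  [with G=-1, H=-2]  = -2

-2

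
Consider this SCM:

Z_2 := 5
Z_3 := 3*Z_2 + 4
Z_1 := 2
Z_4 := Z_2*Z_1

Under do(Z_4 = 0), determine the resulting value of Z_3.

Under do(Z_4=0), the mechanism Z_4 := Z_2*Z_1 is discarded; Z_4 is fixed at 0.
Since Z_3 is not a descendant of the intervened variable, it is unaffected.
Z_3 = 3*Z_2 + 4  [with Z_2=5]  = 19

19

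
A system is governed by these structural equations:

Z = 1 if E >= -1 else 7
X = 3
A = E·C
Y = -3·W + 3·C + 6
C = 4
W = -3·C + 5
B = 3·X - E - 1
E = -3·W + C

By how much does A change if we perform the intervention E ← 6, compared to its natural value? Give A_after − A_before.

-76

do(E=6) replaces the equation E = -3·W + C with the constant E = 6.
A = E·C  [with E=6, C=4]  = 24
Without intervention: W = -3·C + 5  [with C=4]  = -7; E = -3·W + C  [with W=-7, C=4]  = 25; A = E·C  [with E=25, C=4]  = 100.
Change = 24 − 100 = -76.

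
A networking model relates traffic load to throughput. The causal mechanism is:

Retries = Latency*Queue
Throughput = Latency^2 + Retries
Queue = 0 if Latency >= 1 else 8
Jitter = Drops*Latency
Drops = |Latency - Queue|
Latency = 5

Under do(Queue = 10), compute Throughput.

75

Under do(Queue=10), the mechanism Queue = 0 if Latency >= 1 else 8 is discarded; Queue is fixed at 10.
Retries = Latency*Queue  [with Latency=5, Queue=10]  = 50
Throughput = Latency^2 + Retries  [with Latency=5, Retries=50]  = 75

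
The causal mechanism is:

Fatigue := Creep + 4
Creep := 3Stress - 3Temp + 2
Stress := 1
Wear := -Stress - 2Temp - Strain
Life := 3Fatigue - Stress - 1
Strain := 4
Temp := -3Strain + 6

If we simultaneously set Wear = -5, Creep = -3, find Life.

1

Setting Wear = -5, Creep = -3 by intervention discards those variables' equations.
Fatigue = Creep + 4  [with Creep=-3]  = 1
Life = 3Fatigue - Stress - 1  [with Fatigue=1, Stress=1]  = 1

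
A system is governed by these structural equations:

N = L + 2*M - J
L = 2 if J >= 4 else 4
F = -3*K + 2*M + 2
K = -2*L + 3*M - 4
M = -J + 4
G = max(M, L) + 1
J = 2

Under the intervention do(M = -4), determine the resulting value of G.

do(M=-4) replaces the equation M = -J + 4 with the constant M = -4.
L = 2 if J >= 4 else 4  [with J=2]  = 4
G = max(M, L) + 1  [with M=-4, L=4]  = 5

5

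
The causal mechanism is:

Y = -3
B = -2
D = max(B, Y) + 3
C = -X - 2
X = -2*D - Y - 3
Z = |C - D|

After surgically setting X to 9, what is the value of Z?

Under do(X=9), the mechanism X = -2*D - Y - 3 is discarded; X is fixed at 9.
D = max(B, Y) + 3  [with B=-2, Y=-3]  = 1
C = -X - 2  [with X=9]  = -11
Z = |C - D|  [with C=-11, D=1]  = 12

12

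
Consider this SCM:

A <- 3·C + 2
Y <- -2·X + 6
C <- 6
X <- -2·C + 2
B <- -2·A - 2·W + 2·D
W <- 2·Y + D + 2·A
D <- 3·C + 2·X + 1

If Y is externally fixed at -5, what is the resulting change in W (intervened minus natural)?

-62

The intervention breaks the incoming arrows to Y: Y <- -2·X + 6 no longer applies, and Y = -5.
X = -2·C + 2  [with C=6]  = -10
D = 3·C + 2·X + 1  [with C=6, X=-10]  = -1
A = 3·C + 2  [with C=6]  = 20
W = 2·Y + D + 2·A  [with Y=-5, D=-1, A=20]  = 29
Without intervention: X = -2·C + 2  [with C=6]  = -10; D = 3·C + 2·X + 1  [with C=6, X=-10]  = -1; A = 3·C + 2  [with C=6]  = 20; Y = -2·X + 6  [with X=-10]  = 26; W = 2·Y + D + 2·A  [with Y=26, D=-1, A=20]  = 91.
Change = 29 − 91 = -62.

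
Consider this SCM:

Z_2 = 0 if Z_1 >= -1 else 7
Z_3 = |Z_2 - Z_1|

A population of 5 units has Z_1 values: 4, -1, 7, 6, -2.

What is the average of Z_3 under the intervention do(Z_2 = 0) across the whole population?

The intervention sets Z_2=0 in all 5 units regardless of Z_1. Recomputing Z_3 per unit gives 4, 1, 7, 6, 2; average 4.

4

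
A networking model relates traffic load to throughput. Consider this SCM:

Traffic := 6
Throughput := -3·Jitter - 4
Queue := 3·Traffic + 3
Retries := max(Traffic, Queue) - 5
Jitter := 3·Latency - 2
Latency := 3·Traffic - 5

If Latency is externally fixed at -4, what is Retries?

Under do(Latency=-4), the mechanism Latency := 3·Traffic - 5 is discarded; Latency is fixed at -4.
Since Retries is not a descendant of the intervened variable, it is unaffected.
Queue = 3·Traffic + 3  [with Traffic=6]  = 21
Retries = max(Traffic, Queue) - 5  [with Traffic=6, Queue=21]  = 16

16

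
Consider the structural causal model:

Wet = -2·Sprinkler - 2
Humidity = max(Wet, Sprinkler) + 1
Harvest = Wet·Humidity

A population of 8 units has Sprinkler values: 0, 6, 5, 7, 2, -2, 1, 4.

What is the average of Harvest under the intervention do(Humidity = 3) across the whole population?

-23.25

Under do(Humidity=3), Humidity's equation is replaced by Humidity=3 for every unit. Per-unit Harvest: -6, -42, -36, -48, -18, 6, -12, -30. Mean = -23.25.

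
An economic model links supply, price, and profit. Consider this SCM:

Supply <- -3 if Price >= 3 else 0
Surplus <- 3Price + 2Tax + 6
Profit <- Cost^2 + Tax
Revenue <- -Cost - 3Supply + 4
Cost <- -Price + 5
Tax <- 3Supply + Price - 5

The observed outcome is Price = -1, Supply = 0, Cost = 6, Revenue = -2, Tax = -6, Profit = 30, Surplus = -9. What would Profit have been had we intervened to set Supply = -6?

Under do(Supply=-6), the mechanism Supply <- -3 if Price >= 3 else 0 is discarded; Supply is fixed at -6.
Cost = -Price + 5  [with Price=-1]  = 6
Tax = 3Supply + Price - 5  [with Supply=-6, Price=-1]  = -24
Profit = Cost^2 + Tax  [with Cost=6, Tax=-24]  = 12

12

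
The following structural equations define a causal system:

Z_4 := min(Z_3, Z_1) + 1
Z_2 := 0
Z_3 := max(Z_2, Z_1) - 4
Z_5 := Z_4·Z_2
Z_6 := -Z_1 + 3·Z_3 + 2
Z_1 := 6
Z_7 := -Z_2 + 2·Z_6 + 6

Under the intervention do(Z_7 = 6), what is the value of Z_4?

Under do(Z_7=6), the mechanism Z_7 := -Z_2 + 2·Z_6 + 6 is discarded; Z_7 is fixed at 6.
Since Z_4 is not a descendant of the intervened variable, it is unaffected.
Z_3 = max(Z_2, Z_1) - 4  [with Z_2=0, Z_1=6]  = 2
Z_4 = min(Z_3, Z_1) + 1  [with Z_3=2, Z_1=6]  = 3

3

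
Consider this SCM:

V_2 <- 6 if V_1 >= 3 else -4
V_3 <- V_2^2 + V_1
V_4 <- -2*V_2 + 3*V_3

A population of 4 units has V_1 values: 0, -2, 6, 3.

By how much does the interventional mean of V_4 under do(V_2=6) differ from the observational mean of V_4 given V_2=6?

-8.25

Under do(V_2=6), V_2's equation is replaced by V_2=6 for every unit. Per-unit V_4: 96, 90, 114, 105. Mean = 101.25.
E[V_4|V_2=6] averages over only the 2 units with V_2=6 (V_1 = 6, 3): V_4 = 114, 105, mean 109.5.
Difference = 101.25 − 109.5 = -8.25.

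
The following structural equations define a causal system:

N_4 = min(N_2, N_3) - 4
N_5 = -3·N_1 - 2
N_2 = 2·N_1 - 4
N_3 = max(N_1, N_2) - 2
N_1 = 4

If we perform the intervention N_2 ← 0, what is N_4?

Under do(N_2=0), the mechanism N_2 = 2·N_1 - 4 is discarded; N_2 is fixed at 0.
N_3 = max(N_1, N_2) - 2  [with N_1=4, N_2=0]  = 2
N_4 = min(N_2, N_3) - 4  [with N_2=0, N_3=2]  = -4

-4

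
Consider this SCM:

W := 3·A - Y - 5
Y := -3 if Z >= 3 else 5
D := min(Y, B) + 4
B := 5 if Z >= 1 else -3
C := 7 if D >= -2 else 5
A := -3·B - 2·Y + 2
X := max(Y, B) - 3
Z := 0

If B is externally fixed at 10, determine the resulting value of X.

Under do(B=10), the mechanism B := 5 if Z >= 1 else -3 is discarded; B is fixed at 10.
Y = -3 if Z >= 3 else 5  [with Z=0]  = 5
X = max(Y, B) - 3  [with Y=5, B=10]  = 7

7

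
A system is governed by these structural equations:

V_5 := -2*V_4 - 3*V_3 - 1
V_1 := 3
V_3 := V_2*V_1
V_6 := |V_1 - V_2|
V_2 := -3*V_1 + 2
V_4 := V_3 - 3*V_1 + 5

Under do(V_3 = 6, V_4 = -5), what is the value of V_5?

Setting V_3 = 6, V_4 = -5 by intervention discards those variables' equations.
V_5 = -2*V_4 - 3*V_3 - 1  [with V_4=-5, V_3=6]  = -9

-9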